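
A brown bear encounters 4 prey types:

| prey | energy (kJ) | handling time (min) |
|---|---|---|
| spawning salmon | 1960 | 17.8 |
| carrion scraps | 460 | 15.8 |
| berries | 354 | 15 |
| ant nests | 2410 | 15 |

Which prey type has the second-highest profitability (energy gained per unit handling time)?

Profitability E/h (kJ/min): spawning salmon = 1960/17.8 = 110, carrion scraps = 460/15.8 = 29.1, berries = 354/15 = 23.6, ant nests = 2410/15 = 161.
Ranked: ant nests > spawning salmon > carrion scraps > berries.

spawning salmon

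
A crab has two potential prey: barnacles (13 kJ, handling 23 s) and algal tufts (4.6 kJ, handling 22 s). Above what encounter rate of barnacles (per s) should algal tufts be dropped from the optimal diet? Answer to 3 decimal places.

At the threshold, the rate on barnacles alone equals the profitability of algal tufts: λ·13/(1 + λ·23) = 4.6/22 = 0.2091.
Rearranging, λ(13 − 0.2091×23) = 0.2091, so λ = 0.2091/8.191 = 0.02553 per s.

0.026 per s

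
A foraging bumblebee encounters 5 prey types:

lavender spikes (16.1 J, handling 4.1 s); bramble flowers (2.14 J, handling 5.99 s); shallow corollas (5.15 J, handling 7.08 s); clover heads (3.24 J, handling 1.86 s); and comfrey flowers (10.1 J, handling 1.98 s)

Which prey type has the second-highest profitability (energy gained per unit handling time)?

Profitability E/h (J/s): lavender spikes = 16.1/4.1 = 3.93, bramble flowers = 2.14/5.99 = 0.357, shallow corollas = 5.15/7.08 = 0.727, clover heads = 3.24/1.86 = 1.74, comfrey flowers = 10.1/1.98 = 5.1.
Ranked: comfrey flowers > lavender spikes > clover heads > shallow corollas > bramble flowers.

lavender spikes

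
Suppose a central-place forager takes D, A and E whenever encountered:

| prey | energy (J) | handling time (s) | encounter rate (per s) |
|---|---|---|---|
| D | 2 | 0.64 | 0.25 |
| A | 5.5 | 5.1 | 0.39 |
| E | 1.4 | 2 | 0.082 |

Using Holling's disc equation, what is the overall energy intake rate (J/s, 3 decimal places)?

0.833 J/s

R = Σλ_iE_i / (1 + Σλ_ih_i)
Numerator: 0.25×2 + 0.39×5.5 + 0.082×1.4 = 2.76
Denominator: 1 + 0.25×0.64 + 0.39×5.1 + 0.082×2 = 3.313
R = 2.76/3.313 = 0.833 J/s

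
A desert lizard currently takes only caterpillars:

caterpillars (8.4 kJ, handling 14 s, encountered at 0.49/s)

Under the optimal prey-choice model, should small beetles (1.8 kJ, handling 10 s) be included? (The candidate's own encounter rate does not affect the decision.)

Current rate: (0.49×8.4)/(1 + 0.49×14) = 0.5237 kJ/s.
small beetles: E/h = 1.8/10 = 0.18 kJ/s.
0.18 < 0.5237, so adding small beetles would lower the average — exclude it.

No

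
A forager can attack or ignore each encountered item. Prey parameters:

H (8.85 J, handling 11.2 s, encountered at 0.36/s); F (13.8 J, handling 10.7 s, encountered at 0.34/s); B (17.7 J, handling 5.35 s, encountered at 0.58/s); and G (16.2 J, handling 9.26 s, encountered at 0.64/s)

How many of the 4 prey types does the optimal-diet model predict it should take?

1

Profitabilities (E/h, J/s): B 3.31, G 1.75, F 1.29, H 0.79. Add prey in this order while the next type's profitability exceeds the intake rate on those already taken.
Rate on top 1: 2.502. G: 1.75 < 2.502 → exclude; stop.
Optimal diet: B — 1 of 4 types.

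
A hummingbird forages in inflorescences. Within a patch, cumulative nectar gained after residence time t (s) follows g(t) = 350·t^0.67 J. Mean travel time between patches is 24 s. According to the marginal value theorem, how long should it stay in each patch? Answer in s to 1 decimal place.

48.7 s

Optimal t* satisfies g'(t*) = g(t*)/(T + t*).
g'(t) = 0.67·350·t^-0.33. Setting 0.67·350·t^-0.33 = 350·t^0.67/(24+t) gives 0.67(24+t) = t, so 0.33·t = 0.67×24.
t* = 0.67×24/0.33 = 48.73 s.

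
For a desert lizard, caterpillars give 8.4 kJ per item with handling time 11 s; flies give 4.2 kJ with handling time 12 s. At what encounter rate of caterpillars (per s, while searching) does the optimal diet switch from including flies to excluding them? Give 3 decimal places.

At the threshold, the rate on caterpillars alone equals the profitability of flies: λ·8.4/(1 + λ·11) = 4.2/12 = 0.35.
Rearranging, λ(8.4 − 0.35×11) = 0.35, so λ = 0.35/4.55 = 0.07692 per s.

0.077 per s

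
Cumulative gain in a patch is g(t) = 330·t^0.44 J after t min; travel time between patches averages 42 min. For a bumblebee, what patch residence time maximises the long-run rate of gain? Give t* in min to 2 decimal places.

Optimal t* satisfies g'(t*) = g(t*)/(T + t*).
g'(t) = 0.44·330·t^-0.56. Setting 0.44·330·t^-0.56 = 330·t^0.44/(42+t) gives 0.44(42+t) = t, so 0.56·t = 0.44×42.
t* = 0.44×42/0.56 = 33 min.

33.00 min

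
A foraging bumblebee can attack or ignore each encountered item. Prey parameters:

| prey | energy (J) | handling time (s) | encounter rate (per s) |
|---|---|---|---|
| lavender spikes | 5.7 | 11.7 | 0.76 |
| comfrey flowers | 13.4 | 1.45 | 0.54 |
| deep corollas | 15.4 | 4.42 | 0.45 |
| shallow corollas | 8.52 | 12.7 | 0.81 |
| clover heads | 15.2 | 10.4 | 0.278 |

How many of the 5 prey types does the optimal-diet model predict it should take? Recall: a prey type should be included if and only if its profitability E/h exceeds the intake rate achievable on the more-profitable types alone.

Rank by E/h (J/s): comfrey flowers 9.24, deep corollas 3.48, clover heads 1.46, shallow corollas 0.671, lavender spikes 0.487. Include each in turn until the next type's E/h falls below the running intake rate.
Rate on top 1: 4.058. deep corollas: 3.48 < 4.058 → exclude; stop.
Optimal diet: comfrey flowers — 1 of 5 types.

1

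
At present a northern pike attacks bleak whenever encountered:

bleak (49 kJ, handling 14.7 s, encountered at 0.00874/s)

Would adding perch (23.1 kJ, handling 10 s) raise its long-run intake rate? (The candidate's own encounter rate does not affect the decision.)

Intake rate on the current diet: R = (0.00874×49) / (1 + 0.00874×14.7) = 0.4283/1.128 = 0.3795 kJ/s.
Profitability of perch: 23.1/10 = 2.31 kJ/s.
2.31 > 0.3795, so adding perch raises the average — include it.

Yes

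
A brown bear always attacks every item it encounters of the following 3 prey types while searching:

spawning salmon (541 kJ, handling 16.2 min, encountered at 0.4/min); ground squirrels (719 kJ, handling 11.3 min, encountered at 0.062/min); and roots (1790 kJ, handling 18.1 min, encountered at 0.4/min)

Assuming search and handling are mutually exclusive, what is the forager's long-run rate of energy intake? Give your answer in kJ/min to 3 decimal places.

63.355 kJ/min

Energy encountered per unit search time: 0.4×541 + 0.062×719 + 0.4×1790 = 977 kJ/min.
Handling time per unit search time: 0.4×16.2 + 0.062×11.3 + 0.4×18.1 = 14.42.
Rate = 977/(1 + 14.42) = 63.36 kJ/min.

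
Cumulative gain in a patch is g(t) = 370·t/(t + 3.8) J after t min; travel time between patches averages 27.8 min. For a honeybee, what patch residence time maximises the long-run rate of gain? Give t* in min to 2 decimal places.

10.28 min

Optimal t* satisfies g'(t*) = g(t*)/(T + t*).
g'(t) = 370·3.8/(t + 3.8)². Setting 370·3.8/(t+3.8)² = 370t/[(t+3.8)(27.8+t)] gives 3.8(27.8+t) = t(t+3.8), so t² = 3.8×27.8 = 105.6.
t* = √105.6 = 10.28 min.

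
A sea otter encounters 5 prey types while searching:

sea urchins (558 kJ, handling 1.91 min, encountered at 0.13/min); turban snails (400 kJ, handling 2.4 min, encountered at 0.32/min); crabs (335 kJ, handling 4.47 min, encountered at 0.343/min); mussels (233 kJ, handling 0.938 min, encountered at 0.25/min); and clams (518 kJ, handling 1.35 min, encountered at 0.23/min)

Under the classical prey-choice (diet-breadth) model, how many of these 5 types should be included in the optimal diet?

4

Profitabilities (E/h, kJ/min): clams 384, sea urchins 292, mussels 248, turban snails 167, crabs 74.9. Add prey in this order while the next type's profitability exceeds the intake rate on those already taken.
Rate on top 1: 90.91. sea urchins: 292 > 90.91 → include.
Rate on top 2: 123. mussels: 248 > 123 → include.
Rate on top 3: 139.4. turban snails: 167 > 139.4 → include.
Rate on top 4: 147.6. crabs: 74.9 < 147.6 → exclude; stop.
Optimal diet: clams, sea urchins, mussels, turban snails — 4 of 5 types.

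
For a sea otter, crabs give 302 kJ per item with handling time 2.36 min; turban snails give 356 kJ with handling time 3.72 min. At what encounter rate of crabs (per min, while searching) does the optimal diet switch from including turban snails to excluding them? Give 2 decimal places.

At the threshold, the rate on crabs alone equals the profitability of turban snails: λ·302/(1 + λ·2.36) = 356/3.72 = 95.7.
Rearranging, λ(302 − 95.7×2.36) = 95.7, so λ = 95.7/76.15 = 1.257 per min.

1.26 per min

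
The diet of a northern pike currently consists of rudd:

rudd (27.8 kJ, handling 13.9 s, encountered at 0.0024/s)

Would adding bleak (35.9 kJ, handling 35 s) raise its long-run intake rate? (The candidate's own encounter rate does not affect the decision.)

Current rate: (0.0024×27.8)/(1 + 0.0024×13.9) = 0.06457 kJ/s.
bleak: E/h = 35.9/35 = 1.026 kJ/s.
Since 1.026 > R, including bleak increases the long-run rate.

Yes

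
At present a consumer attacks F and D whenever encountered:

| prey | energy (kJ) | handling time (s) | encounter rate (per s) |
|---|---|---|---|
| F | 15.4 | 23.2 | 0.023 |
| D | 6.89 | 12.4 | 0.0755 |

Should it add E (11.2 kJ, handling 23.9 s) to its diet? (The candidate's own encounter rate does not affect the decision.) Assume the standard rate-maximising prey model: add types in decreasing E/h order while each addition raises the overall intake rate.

Intake rate on the current diet: R = (0.023×15.4 + 0.0755×6.89) / (1 + 0.023×23.2 + 0.0755×12.4) = 0.8744/2.47 = 0.354 kJ/s.
Profitability of E: 11.2/23.9 = 0.4686 kJ/s.
0.4686 > 0.354, so adding E raises the average — include it.

Yes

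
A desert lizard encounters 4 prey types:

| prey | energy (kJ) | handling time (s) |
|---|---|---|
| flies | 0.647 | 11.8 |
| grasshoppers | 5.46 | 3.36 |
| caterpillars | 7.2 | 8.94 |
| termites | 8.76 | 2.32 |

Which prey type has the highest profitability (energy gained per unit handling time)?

In descending order of E/h:
termites: 8.76/2.32 = 3.78 kJ/s
grasshoppers: 5.46/3.36 = 1.62 kJ/s
caterpillars: 7.2/8.94 = 0.805 kJ/s
flies: 0.647/11.8 = 0.0548 kJ/s

termites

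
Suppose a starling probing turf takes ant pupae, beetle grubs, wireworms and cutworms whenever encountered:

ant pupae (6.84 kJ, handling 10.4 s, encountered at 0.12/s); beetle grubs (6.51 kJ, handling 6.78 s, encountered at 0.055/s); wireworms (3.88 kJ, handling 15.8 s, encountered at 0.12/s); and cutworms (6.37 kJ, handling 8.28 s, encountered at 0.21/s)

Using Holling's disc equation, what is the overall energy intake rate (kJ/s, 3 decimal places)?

R = Σλ_iE_i / (1 + Σλ_ih_i)
Numerator: 0.12×6.84 + 0.055×6.51 + 0.12×3.88 + 0.21×6.37 = 2.982
Denominator: 1 + 0.12×10.4 + 0.055×6.78 + 0.12×15.8 + 0.21×8.28 = 6.256
R = 2.982/6.256 = 0.4767 kJ/s

0.477 kJ/s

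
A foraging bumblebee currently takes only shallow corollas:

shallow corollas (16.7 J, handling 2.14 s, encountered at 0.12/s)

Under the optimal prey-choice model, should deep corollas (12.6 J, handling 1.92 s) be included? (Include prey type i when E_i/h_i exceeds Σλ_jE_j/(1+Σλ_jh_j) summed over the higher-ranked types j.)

Current rate: (0.12×16.7)/(1 + 0.12×2.14) = 1.595 J/s.
deep corollas: E/h = 12.6/1.92 = 6.562 J/s.
6.562 > 1.595, so adding deep corollas raises the average — include it.

Yes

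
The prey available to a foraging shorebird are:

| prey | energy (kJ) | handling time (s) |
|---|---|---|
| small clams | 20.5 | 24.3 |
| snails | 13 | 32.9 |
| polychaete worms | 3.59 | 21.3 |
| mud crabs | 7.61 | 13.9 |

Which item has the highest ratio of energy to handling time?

small clams

Profitability E/h (kJ/s): small clams = 20.5/24.3 = 0.844, snails = 13/32.9 = 0.395, polychaete worms = 3.59/21.3 = 0.169, mud crabs = 7.61/13.9 = 0.547.
Ranked: small clams > mud crabs > snails > polychaete worms.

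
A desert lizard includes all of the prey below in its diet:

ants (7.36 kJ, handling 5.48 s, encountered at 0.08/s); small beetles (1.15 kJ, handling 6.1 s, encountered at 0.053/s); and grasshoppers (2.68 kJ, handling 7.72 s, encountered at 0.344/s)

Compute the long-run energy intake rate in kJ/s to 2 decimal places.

R = Σλ_iE_i / (1 + Σλ_ih_i)
Numerator: 0.08×7.36 + 0.053×1.15 + 0.344×2.68 = 1.572
Denominator: 1 + 0.08×5.48 + 0.053×6.1 + 0.344×7.72 = 4.417
R = 1.572/4.417 = 0.3558 kJ/s

0.36 kJ/s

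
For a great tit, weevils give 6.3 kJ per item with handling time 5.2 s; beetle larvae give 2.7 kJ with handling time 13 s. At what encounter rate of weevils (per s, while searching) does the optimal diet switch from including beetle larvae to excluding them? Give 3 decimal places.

Drop beetle larvae once their profitability E₂/h₂ falls below the rate achievable on weevils alone: E₂/h₂ = λE₁/(1 + λh₁).
Solve for λ: λE₁h₂ = E₂(1 + λh₁) → λ(E₁h₂ − E₂h₁) = E₂ → λ = E₂/(E₁h₂ − E₂h₁).
λ = 2.7/(6.3×13 − 2.7×5.2) = 2.7/67.86 = 0.03979 per s.

0.040 per s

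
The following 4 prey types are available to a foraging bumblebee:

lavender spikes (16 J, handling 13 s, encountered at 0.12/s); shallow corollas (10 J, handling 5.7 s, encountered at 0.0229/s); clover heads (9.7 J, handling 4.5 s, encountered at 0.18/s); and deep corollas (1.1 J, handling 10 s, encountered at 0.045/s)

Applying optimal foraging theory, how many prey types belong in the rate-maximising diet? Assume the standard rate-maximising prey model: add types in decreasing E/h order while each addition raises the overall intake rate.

Rank by E/h (J/s): clover heads 2.16, shallow corollas 1.75, lavender spikes 1.23, deep corollas 0.11. Include each in turn until the next type's E/h falls below the running intake rate.
Rate on top 1: 0.9646. shallow corollas: 1.75 > 0.9646 → include.
Rate on top 2: 1.018. lavender spikes: 1.23 > 1.018 → include.
Rate on top 3: 1.113. deep corollas: 0.11 < 1.113 → exclude; stop.
Optimal diet: clover heads, shallow corollas, lavender spikes — 3 of 4 types.

3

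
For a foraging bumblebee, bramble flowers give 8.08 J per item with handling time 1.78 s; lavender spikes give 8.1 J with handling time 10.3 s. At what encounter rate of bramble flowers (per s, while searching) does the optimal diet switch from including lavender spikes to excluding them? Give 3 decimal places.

At the threshold, the rate on bramble flowers alone equals the profitability of lavender spikes: λ·8.08/(1 + λ·1.78) = 8.1/10.3 = 0.7864.
Rearranging, λ(8.08 − 0.7864×1.78) = 0.7864, so λ = 0.7864/6.68 = 0.1177 per s.

0.118 per s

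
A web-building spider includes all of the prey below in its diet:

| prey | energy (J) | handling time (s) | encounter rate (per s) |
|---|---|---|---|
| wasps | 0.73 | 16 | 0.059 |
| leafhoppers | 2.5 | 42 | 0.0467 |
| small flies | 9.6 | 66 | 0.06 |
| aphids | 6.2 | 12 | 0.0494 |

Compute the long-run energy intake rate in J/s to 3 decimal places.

0.123 J/s

Energy encountered per unit search time: 0.059×0.73 + 0.0467×2.5 + 0.06×9.6 + 0.0494×6.2 = 1.042 J/s.
Handling time per unit search time: 0.059×16 + 0.0467×42 + 0.06×66 + 0.0494×12 = 7.458.
Rate = 1.042/(1 + 7.458) = 0.1232 J/s.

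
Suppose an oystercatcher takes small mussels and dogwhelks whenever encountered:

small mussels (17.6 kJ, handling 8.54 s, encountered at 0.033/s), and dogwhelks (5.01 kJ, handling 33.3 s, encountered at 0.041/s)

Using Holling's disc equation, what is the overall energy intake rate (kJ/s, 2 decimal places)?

0.30 kJ/s

R = Σλ_iE_i / (1 + Σλ_ih_i)
Numerator: 0.033×17.6 + 0.041×5.01 = 0.7862
Denominator: 1 + 0.033×8.54 + 0.041×33.3 = 2.647
R = 0.7862/2.647 = 0.297 kJ/s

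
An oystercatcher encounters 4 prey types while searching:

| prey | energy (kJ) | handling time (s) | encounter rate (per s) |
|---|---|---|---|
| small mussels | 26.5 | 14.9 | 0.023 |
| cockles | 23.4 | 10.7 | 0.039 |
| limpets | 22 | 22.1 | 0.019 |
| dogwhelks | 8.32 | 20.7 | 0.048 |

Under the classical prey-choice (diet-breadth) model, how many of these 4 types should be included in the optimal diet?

E/h in descending order: cockles 2.19, small mussels 1.78, limpets 0.995, dogwhelks 0.402 kJ/s. The optimal diet is the largest prefix of this list for which every included type satisfies E_i/h_i > R on the types above it.
Rate on top 1: 0.6439. small mussels: 1.78 > 0.6439 → include.
Rate on top 2: 0.8648. limpets: 0.995 > 0.8648 → include.
Rate on top 3: 0.89. dogwhelks: 0.402 < 0.89 → exclude; stop.
Optimal diet: cockles, small mussels, limpets — 3 of 4 types.

3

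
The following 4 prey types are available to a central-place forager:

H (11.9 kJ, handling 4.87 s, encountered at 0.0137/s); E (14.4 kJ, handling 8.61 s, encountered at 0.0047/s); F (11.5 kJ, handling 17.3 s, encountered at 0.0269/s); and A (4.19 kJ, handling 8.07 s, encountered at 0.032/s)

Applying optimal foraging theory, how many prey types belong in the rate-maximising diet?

Rank by E/h (kJ/s): H 2.44, E 1.67, F 0.665, A 0.519. Include each in turn until the next type's E/h falls below the running intake rate.
Rate on top 1: 0.1528. E: 1.67 > 0.1528 → include.
Rate on top 2: 0.2084. F: 0.665 > 0.2084 → include.
Rate on top 3: 0.3434. A: 0.519 > 0.3434 → include.
Optimal diet: H, E, F, A — 4 of 4 types.

4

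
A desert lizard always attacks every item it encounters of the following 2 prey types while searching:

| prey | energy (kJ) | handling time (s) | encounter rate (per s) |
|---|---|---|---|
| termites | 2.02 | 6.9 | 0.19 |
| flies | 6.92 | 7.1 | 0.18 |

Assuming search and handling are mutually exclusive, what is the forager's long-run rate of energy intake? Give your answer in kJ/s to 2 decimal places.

R = Σλ_iE_i / (1 + Σλ_ih_i)
Numerator: 0.19×2.02 + 0.18×6.92 = 1.629
Denominator: 1 + 0.19×6.9 + 0.18×7.1 = 3.589
R = 1.629/3.589 = 0.454 kJ/s

0.45 kJ/s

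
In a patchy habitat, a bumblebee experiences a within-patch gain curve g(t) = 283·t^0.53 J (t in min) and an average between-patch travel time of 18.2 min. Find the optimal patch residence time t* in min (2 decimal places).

Optimal t* satisfies g'(t*) = g(t*)/(T + t*).
g'(t) = 0.53·283·t^-0.47. Setting 0.53·283·t^-0.47 = 283·t^0.53/(18.2+t) gives 0.53(18.2+t) = t, so 0.47·t = 0.53×18.2.
t* = 0.53×18.2/0.47 = 20.52 min.

20.52 min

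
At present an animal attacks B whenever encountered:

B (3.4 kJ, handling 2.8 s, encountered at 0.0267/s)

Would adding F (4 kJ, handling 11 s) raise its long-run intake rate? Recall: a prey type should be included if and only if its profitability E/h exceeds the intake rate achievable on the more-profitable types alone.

Yes

On B alone, R = ΣλE/(1+Σλh) = 0.09078/1.075 = 0.08447 kJ/s.
Profitability of F: 4/11 = 0.3636 kJ/s.
Since 0.3636 > R, including F increases the long-run rate.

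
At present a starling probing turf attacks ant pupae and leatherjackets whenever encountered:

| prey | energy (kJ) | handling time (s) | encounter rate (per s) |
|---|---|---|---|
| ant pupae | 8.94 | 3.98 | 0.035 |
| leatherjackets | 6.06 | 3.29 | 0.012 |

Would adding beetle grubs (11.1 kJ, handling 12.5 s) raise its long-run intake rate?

Yes

Intake rate on the current diet: R = (0.035×8.94 + 0.012×6.06) / (1 + 0.035×3.98 + 0.012×3.29) = 0.3856/1.179 = 0.3271 kJ/s.
beetle grubs: E/h = 11.1/12.5 = 0.888 kJ/s.
0.888 > 0.3271, so adding beetle grubs raises the average — include it.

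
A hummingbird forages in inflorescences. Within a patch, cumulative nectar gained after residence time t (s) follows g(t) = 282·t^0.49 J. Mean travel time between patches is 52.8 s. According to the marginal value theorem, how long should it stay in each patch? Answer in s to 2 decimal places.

50.73 s

Optimal t* satisfies g'(t*) = g(t*)/(T + t*).
g'(t) = 0.49·282·t^-0.51. Setting 0.49·282·t^-0.51 = 282·t^0.49/(52.8+t) gives 0.49(52.8+t) = t, so 0.51·t = 0.49×52.8.
t* = 0.49×52.8/0.51 = 50.73 s.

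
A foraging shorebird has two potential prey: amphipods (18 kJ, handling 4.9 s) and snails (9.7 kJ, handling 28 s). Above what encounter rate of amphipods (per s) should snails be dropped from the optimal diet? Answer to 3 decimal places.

Drop snails once their profitability E₂/h₂ falls below the rate achievable on amphipods alone: E₂/h₂ = λE₁/(1 + λh₁).
Solve for λ: λE₁h₂ = E₂(1 + λh₁) → λ(E₁h₂ − E₂h₁) = E₂ → λ = E₂/(E₁h₂ − E₂h₁).
λ = 9.7/(18×28 − 9.7×4.9) = 9.7/456.5 = 0.02125 per s.

0.021 per s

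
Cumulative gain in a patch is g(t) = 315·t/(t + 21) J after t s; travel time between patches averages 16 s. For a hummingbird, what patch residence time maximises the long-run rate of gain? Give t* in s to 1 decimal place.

By the marginal value theorem, leave when the instantaneous gain rate g'(t) equals the habitat-wide average g(t)/(T + t).
g'(t) = 315·21/(t + 21)². Setting 315·21/(t+21)² = 315t/[(t+21)(16+t)] gives 21(16+t) = t(t+21), so t² = 21×16 = 336.
t* = √336 = 18.33 s.

18.3 s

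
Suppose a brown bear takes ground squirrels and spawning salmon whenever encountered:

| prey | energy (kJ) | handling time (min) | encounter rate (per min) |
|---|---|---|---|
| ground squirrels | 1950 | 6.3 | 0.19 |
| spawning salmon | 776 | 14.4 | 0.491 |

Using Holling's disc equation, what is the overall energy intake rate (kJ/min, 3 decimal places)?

81.092 kJ/min

R = (0.19×1950 + 0.491×776) / (1 + 0.19×6.3 + 0.491×14.4) = 751.5/9.267 = 81.09 kJ/min.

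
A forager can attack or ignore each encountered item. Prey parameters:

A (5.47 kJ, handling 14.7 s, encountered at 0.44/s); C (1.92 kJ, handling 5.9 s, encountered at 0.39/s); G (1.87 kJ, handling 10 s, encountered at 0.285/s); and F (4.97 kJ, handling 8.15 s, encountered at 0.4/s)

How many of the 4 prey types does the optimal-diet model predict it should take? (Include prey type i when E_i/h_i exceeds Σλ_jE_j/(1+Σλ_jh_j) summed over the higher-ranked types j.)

E/h in descending order: F 0.61, A 0.372, C 0.325, G 0.187 kJ/s. The optimal diet is the largest prefix of this list for which every included type satisfies E_i/h_i > R on the types above it.
Rate on top 1: 0.4667. A: 0.372 < 0.4667 → exclude; stop.
Optimal diet: F — 1 of 4 types.

1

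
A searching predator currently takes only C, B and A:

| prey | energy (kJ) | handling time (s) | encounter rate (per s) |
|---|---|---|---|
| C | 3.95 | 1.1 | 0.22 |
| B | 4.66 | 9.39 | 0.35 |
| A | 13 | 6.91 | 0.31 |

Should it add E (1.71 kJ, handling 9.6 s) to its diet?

No

Current rate: (0.22×3.95 + 0.35×4.66 + 0.31×13)/(1 + 0.22×1.1 + 0.35×9.39 + 0.31×6.91) = 0.9789 kJ/s.
E: E/h = 1.71/9.6 = 0.1781 kJ/s.
Since 0.1781 < R, time spent handling E is better spent searching.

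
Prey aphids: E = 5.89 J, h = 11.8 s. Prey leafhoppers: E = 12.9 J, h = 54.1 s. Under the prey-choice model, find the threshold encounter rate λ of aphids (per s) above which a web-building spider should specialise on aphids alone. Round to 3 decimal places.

0.078 per s

At the threshold, the rate on aphids alone equals the profitability of leafhoppers: λ·5.89/(1 + λ·11.8) = 12.9/54.1 = 0.2384.
Rearranging, λ(5.89 − 0.2384×11.8) = 0.2384, so λ = 0.2384/3.076 = 0.07751 per s.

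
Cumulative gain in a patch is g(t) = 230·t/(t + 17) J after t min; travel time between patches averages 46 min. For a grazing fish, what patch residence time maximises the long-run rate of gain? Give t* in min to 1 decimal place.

Optimal t* satisfies g'(t*) = g(t*)/(T + t*).
g'(t) = 230·17/(t + 17)². Setting 230·17/(t+17)² = 230t/[(t+17)(46+t)] gives 17(46+t) = t(t+17), so t² = 17×46 = 782.
t* = √782 = 27.96 min.

28.0 min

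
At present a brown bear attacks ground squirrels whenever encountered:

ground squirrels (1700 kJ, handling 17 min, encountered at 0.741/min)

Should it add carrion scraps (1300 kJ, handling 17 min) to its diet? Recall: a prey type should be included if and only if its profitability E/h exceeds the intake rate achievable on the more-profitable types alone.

No

Current rate: (0.741×1700)/(1 + 0.741×17) = 92.65 kJ/min.
carrion scraps: E/h = 1300/17 = 76.47 kJ/min.
Since 76.47 < R, time spent handling carrion scraps is better spent searching.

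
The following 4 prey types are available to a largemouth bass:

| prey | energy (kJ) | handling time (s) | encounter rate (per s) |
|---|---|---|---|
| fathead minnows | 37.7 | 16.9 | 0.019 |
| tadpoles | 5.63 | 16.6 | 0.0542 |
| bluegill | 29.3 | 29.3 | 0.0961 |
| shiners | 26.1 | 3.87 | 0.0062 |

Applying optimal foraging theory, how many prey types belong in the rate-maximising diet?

Rank by E/h (kJ/s): shiners 6.74, fathead minnows 2.23, bluegill 1, tadpoles 0.339. Include each in turn until the next type's E/h falls below the running intake rate.
Rate on top 1: 0.158. fathead minnows: 2.23 > 0.158 → include.
Rate on top 2: 0.6528. bluegill: 1 > 0.6528 → include.
Rate on top 3: 0.8878. tadpoles: 0.339 < 0.8878 → exclude; stop.
Optimal diet: shiners, fathead minnows, bluegill — 3 of 4 types.

3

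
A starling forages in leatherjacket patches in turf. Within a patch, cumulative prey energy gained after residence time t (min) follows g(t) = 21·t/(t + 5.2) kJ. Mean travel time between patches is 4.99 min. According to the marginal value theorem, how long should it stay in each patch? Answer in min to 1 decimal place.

5.1 min

Optimal t* satisfies g'(t*) = g(t*)/(T + t*).
g'(t) = 21·5.2/(t + 5.2)². Setting 21·5.2/(t+5.2)² = 21t/[(t+5.2)(4.99+t)] gives 5.2(4.99+t) = t(t+5.2), so t² = 5.2×4.99 = 25.95.
t* = √25.95 = 5.094 min.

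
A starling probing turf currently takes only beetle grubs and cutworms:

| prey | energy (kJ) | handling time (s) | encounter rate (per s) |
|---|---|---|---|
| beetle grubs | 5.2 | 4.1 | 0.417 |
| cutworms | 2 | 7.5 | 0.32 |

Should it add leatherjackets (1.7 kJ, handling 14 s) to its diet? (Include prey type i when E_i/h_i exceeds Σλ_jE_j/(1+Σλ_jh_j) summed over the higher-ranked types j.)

No

Intake rate on the current diet: R = (0.417×5.2 + 0.32×2) / (1 + 0.417×4.1 + 0.32×7.5) = 2.808/5.11 = 0.5496 kJ/s.
leatherjackets: E/h = 1.7/14 = 0.1214 kJ/s.
0.1214 < 0.5496, so adding leatherjackets would lower the average — exclude it.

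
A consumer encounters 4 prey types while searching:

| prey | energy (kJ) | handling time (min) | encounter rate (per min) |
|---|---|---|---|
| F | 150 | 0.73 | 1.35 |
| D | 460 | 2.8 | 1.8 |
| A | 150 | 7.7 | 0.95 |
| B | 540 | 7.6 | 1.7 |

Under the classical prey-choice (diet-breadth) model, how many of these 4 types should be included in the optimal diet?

2

E/h in descending order: F 205, D 164, B 71.1, A 19.5 kJ/min. The optimal diet is the largest prefix of this list for which every included type satisfies E_i/h_i > R on the types above it.
Rate on top 1: 102. D: 164 > 102 → include.
Rate on top 2: 146.7. B: 71.1 < 146.7 → exclude; stop.
Optimal diet: F, D — 2 of 4 types.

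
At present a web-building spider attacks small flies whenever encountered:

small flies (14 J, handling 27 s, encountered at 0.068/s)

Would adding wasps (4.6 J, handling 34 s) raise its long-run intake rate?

No

On small flies alone, R = ΣλE/(1+Σλh) = 0.952/2.836 = 0.3357 J/s.
Profitability of wasps: 4.6/34 = 0.1353 J/s.
0.1353 < 0.3357, so adding wasps would lower the average — exclude it.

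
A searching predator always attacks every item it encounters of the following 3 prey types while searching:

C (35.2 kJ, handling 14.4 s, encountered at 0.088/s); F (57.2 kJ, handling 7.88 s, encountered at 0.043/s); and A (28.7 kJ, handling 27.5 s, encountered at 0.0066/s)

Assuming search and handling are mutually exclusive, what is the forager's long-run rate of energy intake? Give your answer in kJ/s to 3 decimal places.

2.062 kJ/s

R = (0.088×35.2 + 0.043×57.2 + 0.0066×28.7) / (1 + 0.088×14.4 + 0.043×7.88 + 0.0066×27.5) = 5.747/2.788 = 2.062 kJ/s.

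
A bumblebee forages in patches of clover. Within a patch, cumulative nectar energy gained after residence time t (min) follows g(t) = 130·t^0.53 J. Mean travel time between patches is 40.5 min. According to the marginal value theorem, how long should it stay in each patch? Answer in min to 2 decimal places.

Maximise g(t)/(T+t): set derivative to zero → g'(t)(T+t) = g(t).
g'(t) = 0.53·130·t^-0.47. Setting 0.53·130·t^-0.47 = 130·t^0.53/(40.5+t) gives 0.53(40.5+t) = t, so 0.47·t = 0.53×40.5.
t* = 0.53×40.5/0.47 = 45.67 min.

45.67 min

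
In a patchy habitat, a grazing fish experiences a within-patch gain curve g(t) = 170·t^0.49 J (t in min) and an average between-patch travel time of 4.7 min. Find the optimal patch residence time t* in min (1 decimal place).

Optimal t* satisfies g'(t*) = g(t*)/(T + t*).
g'(t) = 0.49·170·t^-0.51. Setting 0.49·170·t^-0.51 = 170·t^0.49/(4.7+t) gives 0.49(4.7+t) = t, so 0.51·t = 0.49×4.7.
t* = 0.49×4.7/0.51 = 4.516 min.

4.5 min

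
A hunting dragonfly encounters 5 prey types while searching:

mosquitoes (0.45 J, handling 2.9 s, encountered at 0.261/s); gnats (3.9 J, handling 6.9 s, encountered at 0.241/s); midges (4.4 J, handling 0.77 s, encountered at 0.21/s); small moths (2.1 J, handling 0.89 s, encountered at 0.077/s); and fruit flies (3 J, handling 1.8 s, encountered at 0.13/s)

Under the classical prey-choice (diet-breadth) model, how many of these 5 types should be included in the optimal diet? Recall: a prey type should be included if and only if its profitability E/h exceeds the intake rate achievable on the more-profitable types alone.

3

E/h in descending order: midges 5.71, small moths 2.36, fruit flies 1.67, gnats 0.565, mosquitoes 0.155 J/s. The optimal diet is the largest prefix of this list for which every included type satisfies E_i/h_i > R on the types above it.
Rate on top 1: 0.7954. small moths: 2.36 > 0.7954 → include.
Rate on top 2: 0.8825. fruit flies: 1.67 > 0.8825 → include.
Rate on top 3: 1.008. gnats: 0.565 < 1.008 → exclude; stop.
Optimal diet: midges, small moths, fruit flies — 3 of 5 types.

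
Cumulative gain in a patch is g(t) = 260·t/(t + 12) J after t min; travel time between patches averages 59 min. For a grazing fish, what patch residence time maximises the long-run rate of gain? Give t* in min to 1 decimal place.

By the marginal value theorem, leave when the instantaneous gain rate g'(t) equals the habitat-wide average g(t)/(T + t).
g'(t) = 260·12/(t + 12)². Setting 260·12/(t+12)² = 260t/[(t+12)(59+t)] gives 12(59+t) = t(t+12), so t² = 12×59 = 708.
t* = √708 = 26.61 min.

26.6 min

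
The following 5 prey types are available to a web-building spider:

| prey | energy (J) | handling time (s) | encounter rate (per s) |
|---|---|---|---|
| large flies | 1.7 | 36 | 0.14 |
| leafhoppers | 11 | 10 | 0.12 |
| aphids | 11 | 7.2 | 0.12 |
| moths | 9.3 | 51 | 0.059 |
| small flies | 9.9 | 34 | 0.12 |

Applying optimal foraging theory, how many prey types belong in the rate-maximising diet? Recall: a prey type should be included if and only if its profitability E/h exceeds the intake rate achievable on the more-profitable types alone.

2

E/h in descending order: aphids 1.53, leafhoppers 1.1, small flies 0.291, moths 0.182, large flies 0.0472 J/s. The optimal diet is the largest prefix of this list for which every included type satisfies E_i/h_i > R on the types above it.
Rate on top 1: 0.7082. leafhoppers: 1.1 > 0.7082 → include.
Rate on top 2: 0.8616. small flies: 0.291 < 0.8616 → exclude; stop.
Optimal diet: aphids, leafhoppers — 2 of 5 types.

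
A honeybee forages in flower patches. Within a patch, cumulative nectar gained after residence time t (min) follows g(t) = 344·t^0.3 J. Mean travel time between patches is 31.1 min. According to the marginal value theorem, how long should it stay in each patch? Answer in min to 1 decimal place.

13.3 min

By the marginal value theorem, leave when the instantaneous gain rate g'(t) equals the habitat-wide average g(t)/(T + t).
g'(t) = 0.3·344·t^-0.7. Setting 0.3·344·t^-0.7 = 344·t^0.3/(31.1+t) gives 0.3(31.1+t) = t, so 0.70·t = 0.3×31.1.
t* = 0.3×31.1/0.70 = 13.33 min.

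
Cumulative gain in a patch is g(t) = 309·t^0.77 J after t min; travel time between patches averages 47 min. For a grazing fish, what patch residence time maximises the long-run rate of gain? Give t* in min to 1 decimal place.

157.3 min

Maximise g(t)/(T+t): set derivative to zero → g'(t)(T+t) = g(t).
g'(t) = 0.77·309·t^-0.23. Setting 0.77·309·t^-0.23 = 309·t^0.77/(47+t) gives 0.77(47+t) = t, so 0.23·t = 0.77×47.
t* = 0.77×47/0.23 = 157.3 min.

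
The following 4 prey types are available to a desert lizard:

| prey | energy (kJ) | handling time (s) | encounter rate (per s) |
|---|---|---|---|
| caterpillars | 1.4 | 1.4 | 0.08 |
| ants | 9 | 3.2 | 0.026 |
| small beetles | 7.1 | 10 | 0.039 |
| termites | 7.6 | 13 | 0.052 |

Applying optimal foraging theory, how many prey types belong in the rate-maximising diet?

Rank by E/h (kJ/s): ants 2.81, caterpillars 1, small beetles 0.71, termites 0.585. Include each in turn until the next type's E/h falls below the running intake rate.
Rate on top 1: 0.216. caterpillars: 1 > 0.216 → include.
Rate on top 2: 0.2895. small beetles: 0.71 > 0.2895 → include.
Rate on top 3: 0.3929. termites: 0.585 > 0.3929 → include.
Optimal diet: ants, caterpillars, small beetles, termites — 4 of 4 types.

4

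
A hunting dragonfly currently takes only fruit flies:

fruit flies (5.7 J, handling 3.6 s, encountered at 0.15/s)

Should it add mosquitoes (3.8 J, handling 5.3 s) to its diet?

Current rate: (0.15×5.7)/(1 + 0.15×3.6) = 0.5552 J/s.
Profitability of mosquitoes: 3.8/5.3 = 0.717 J/s.
Since 0.717 > R, including mosquitoes increases the long-run rate.

Yes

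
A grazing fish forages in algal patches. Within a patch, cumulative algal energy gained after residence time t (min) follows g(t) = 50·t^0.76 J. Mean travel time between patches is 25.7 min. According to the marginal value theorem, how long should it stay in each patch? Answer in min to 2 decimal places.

Optimal t* satisfies g'(t*) = g(t*)/(T + t*).
g'(t) = 0.76·50·t^-0.24. Setting 0.76·50·t^-0.24 = 50·t^0.76/(25.7+t) gives 0.76(25.7+t) = t, so 0.24·t = 0.76×25.7.
t* = 0.76×25.7/0.24 = 81.38 min.

81.38 min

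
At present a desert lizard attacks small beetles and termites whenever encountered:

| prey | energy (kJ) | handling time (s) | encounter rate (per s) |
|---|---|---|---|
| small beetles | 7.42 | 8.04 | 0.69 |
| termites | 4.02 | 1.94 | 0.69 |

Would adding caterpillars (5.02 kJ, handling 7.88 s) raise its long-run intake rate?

On small beetles and termites alone, R = ΣλE/(1+Σλh) = 7.894/7.886 = 1.001 kJ/s.
Profitability of caterpillars: 5.02/7.88 = 0.6371 kJ/s.
0.6371 < 1.001, so adding caterpillars would lower the average — exclude it.

No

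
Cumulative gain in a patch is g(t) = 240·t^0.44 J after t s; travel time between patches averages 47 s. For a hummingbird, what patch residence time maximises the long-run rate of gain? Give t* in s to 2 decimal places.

36.93 s

Maximise g(t)/(T+t): set derivative to zero → g'(t)(T+t) = g(t).
g'(t) = 0.44·240·t^-0.56. Setting 0.44·240·t^-0.56 = 240·t^0.44/(47+t) gives 0.44(47+t) = t, so 0.56·t = 0.44×47.
t* = 0.44×47/0.56 = 36.93 s.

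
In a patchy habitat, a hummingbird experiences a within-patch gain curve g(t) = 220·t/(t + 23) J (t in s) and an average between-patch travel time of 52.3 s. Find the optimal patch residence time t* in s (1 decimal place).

Maximise g(t)/(T+t): set derivative to zero → g'(t)(T+t) = g(t).
g'(t) = 220·23/(t + 23)². Setting 220·23/(t+23)² = 220t/[(t+23)(52.3+t)] gives 23(52.3+t) = t(t+23), so t² = 23×52.3 = 1203.
t* = √1203 = 34.68 s.

34.7 s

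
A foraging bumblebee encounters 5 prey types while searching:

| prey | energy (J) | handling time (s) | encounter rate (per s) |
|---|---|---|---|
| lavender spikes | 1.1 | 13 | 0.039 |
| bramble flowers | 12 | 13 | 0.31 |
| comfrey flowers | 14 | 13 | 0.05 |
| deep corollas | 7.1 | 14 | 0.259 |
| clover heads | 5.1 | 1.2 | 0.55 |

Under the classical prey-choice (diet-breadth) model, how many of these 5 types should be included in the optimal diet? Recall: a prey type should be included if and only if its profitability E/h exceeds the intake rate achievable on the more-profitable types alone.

E/h in descending order: clover heads 4.25, comfrey flowers 1.08, bramble flowers 0.923, deep corollas 0.507, lavender spikes 0.0846 J/s. The optimal diet is the largest prefix of this list for which every included type satisfies E_i/h_i > R on the types above it.
Rate on top 1: 1.69. comfrey flowers: 1.08 < 1.69 → exclude; stop.
Optimal diet: clover heads — 1 of 5 types.

1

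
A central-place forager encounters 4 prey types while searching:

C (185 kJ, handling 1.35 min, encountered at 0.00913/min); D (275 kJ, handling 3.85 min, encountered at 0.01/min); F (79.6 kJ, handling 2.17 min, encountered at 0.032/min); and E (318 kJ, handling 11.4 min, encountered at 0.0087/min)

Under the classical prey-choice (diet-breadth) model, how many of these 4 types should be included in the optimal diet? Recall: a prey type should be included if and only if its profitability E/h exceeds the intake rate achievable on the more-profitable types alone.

E/h in descending order: C 137, D 71.4, F 36.7, E 27.9 kJ/min. The optimal diet is the largest prefix of this list for which every included type satisfies E_i/h_i > R on the types above it.
Rate on top 1: 1.668. D: 71.4 > 1.668 → include.
Rate on top 2: 4.224. F: 36.7 > 4.224 → include.
Rate on top 3: 6.236. E: 27.9 > 6.236 → include.
Optimal diet: C, D, F, E — 4 of 4 types.

4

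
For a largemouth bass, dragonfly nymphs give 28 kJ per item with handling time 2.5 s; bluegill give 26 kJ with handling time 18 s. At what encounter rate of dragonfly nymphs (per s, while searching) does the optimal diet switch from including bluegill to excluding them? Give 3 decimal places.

0.059 per s

Drop bluegill once their profitability E₂/h₂ falls below the rate achievable on dragonfly nymphs alone: E₂/h₂ = λE₁/(1 + λh₁).
Solve for λ: λE₁h₂ = E₂(1 + λh₁) → λ(E₁h₂ − E₂h₁) = E₂ → λ = E₂/(E₁h₂ − E₂h₁).
λ = 26/(28×18 − 26×2.5) = 26/439 = 0.05923 per s.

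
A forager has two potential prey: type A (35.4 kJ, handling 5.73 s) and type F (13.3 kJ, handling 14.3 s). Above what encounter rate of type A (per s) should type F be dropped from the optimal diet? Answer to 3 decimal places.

The zero-one rule: include type F iff E₂/h₂ > λE₁/(1+λh₁). Equality gives the switch point.
λE₁h₂ = E₂ + λE₂h₁ ⇒ λ = E₂/(E₁h₂ − E₂h₁) = 13.3/(506.2 − 76.21) = 0.03093 per s.

0.031 per s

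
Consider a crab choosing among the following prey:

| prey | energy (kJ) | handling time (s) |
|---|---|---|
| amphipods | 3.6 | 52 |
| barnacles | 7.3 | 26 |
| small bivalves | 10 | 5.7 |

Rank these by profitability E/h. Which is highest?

Profitability E/h (kJ/s): amphipods = 3.6/52 = 0.0692, barnacles = 7.3/26 = 0.281, small bivalves = 10/5.7 = 1.75.
Ranked: small bivalves > barnacles > amphipods.

small bivalves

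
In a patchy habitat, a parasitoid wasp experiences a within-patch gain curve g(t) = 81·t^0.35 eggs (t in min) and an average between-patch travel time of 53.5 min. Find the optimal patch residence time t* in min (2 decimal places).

Optimal t* satisfies g'(t*) = g(t*)/(T + t*).
g'(t) = 0.35·81·t^-0.65. Setting 0.35·81·t^-0.65 = 81·t^0.35/(53.5+t) gives 0.35(53.5+t) = t, so 0.65·t = 0.35×53.5.
t* = 0.35×53.5/0.65 = 28.81 min.

28.81 min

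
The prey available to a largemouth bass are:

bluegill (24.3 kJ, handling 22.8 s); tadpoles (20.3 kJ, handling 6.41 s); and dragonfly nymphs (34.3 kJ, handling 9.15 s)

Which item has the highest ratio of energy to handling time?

dragonfly nymphs

In descending order of E/h:
dragonfly nymphs: 34.3/9.15 = 3.75 kJ/s
tadpoles: 20.3/6.41 = 3.17 kJ/s
bluegill: 24.3/22.8 = 1.07 kJ/s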